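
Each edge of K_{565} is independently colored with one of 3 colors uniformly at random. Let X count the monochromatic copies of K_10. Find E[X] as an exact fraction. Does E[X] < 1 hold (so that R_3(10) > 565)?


E[X] = C(565, 10) · 3^{1 − 45} = 843210704398024361828 · 3^{−44} = 843210704398024361828/984770902183611232881.
As a reduced fraction: E[X] = 843210704398024361828/984770902183611232881 ≈ 0.856251.
Is E[X] < 1? YES.
Since E[X] < 1, there exists a 3-coloring of K_{565} with no monochromatic K_10; hence R_3(10) > 565.

E[X] = 843210704398024361828/984770902183611232881 ≈ 0.856251; E[X] < 1, so R_3(10) > 565.


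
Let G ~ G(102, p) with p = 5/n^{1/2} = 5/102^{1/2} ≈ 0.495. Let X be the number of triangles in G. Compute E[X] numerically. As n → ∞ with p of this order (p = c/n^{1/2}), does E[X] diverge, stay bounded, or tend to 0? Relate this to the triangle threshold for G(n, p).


Number of potential triangles: C(102, 3) = 171700.
Each occurs with probability p³ ≈ (0.495)³ ≈ 1.21342e-01.
By linearity: E[X] = C(102, 3)·p³ ≈ 171700 · 1.21342e-01 ≈ 20834.355.
Since α = 1/2 < 1, p = c/n^{1/2} ≫ 1/n is above the triangle threshold p ~ 1/n. Asymptotically E[X] ~ (c³/6)·n^{3(1−α)} = (5³/6)·n^{1.5} → ∞; triangles are abundant w.h.p.

E[X] ≈ 20834.355; in regime p = Θ(1/n^{1/2}) E[X] diverges (above the triangle threshold p ~ 1/n).


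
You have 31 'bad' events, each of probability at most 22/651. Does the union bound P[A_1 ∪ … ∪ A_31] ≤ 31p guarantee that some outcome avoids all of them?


Union bound: P[∪_{i=1}^{31} A_i] ≤ Σ_i P[A_i] ≤ 31·p = 31·(22/651) = 22/21.
Numerically: 22/21 ≈ 1.0476190.
Is 22/21 < 1? NO.
Since the bound 22/21 is ≥ 1, the union bound is uninformative here; it does NOT by itself certify existence.

31·p = 22/21 ≈ 1.0476190; existence NOT certified by the union bound.


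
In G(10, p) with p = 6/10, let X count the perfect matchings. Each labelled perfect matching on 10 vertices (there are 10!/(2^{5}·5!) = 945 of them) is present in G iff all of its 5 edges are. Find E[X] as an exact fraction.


K_10 has 10!/(2^{5}·5!) = 945 labelled perfect matchings.
For each such perfect matching H, let X_H = 1 if all 5 edges of H are present in G. Then P[X_H = 1] = p^{5} = (3/5)^{5} = 243/3125.
By linearity: E[X] = Σ_H E[X_H] = 945 · p^{5} = 945 · 243/3125 = 45927/625.
Numerically: E[X] ≈ 73.483.

E[X] = 945 · (3/5)^{5} = 45927/625 ≈ 73.483.


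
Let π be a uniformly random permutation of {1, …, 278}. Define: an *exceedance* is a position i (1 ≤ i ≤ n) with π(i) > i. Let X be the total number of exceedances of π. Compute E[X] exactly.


Write X = Σ_{i=1}^{278} X_i, where X_i = 1_{π(i) > i}.
For each fixed i, π(i) is uniform over {1, …, 278} (marginal of a uniform permutation), so P[π(i) > i] = (n − i)/n. Summing: Σ_{i=1}^{278} (n − i)/n = (0 + 1 + … + 277)/278 = 278(278 − 1)/(2·278) = (278 − 1)/2.
Hence E[X] = Σ_{i=1}^{278} (278 − i)/278 = 277/2 ≈ 138.500.

E[X] = 277/2 = 138.500.


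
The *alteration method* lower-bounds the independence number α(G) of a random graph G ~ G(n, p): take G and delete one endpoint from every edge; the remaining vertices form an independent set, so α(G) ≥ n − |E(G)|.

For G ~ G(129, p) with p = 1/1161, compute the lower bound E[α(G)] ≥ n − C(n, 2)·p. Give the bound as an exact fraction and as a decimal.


E[|E(G)|] = C(129, 2)·p = 8256 · (1/1161) = 64/9.
E[α(G)] ≥ n − E[|E(G)|] = 129 − 64/9 = 1097/9.
Numerically: ≈ 121.889.
(This is only a lower bound; the true E[α(G)] may be larger.)

E[α(G)] ≥ 1097/9 ≈ 121.889.


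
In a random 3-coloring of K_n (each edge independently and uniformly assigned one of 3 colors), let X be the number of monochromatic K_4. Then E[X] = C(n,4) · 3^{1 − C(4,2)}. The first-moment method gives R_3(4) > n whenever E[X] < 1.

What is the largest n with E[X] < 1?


We need C(n, 4) · 3^{1 − 6} < 1, i.e. C(n, 4) < 3^{6 − 1} = 243.
Check values of n near the boundary:
  n = 4: C(4, 4) = 1; 1 < 243? YES
  n = 5: C(5, 4) = 5; 5 < 243? YES
  n = 6: C(6, 4) = 15; 15 < 243? YES
  n = 7: C(7, 4) = 35; 35 < 243? YES
  n = 8: C(8, 4) = 70; 70 < 243? YES
  n = 9: C(9, 4) = 126; 126 < 243? YES
  n = 10: C(10, 4) = 210; 210 < 243? YES
  n = 11: C(11, 4) = 330; 330 < 243? NO
  n = 12: C(12, 4) = 495; 495 < 243? NO
  n = 13: C(13, 4) = 715; 715 < 243? NO
The largest n with C(n, 4) < 243 is n = 10 (where E[X] = 70/81 ≈ 0.8642). Hence R_3(4) > 10, i.e. R_3(4) ≥ 11.

Largest n = 10; hence R_3(4) > 10.


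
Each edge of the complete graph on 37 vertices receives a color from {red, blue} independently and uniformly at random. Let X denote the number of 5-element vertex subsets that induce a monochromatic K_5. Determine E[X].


Let X = Σ_S X_S over the C(37, 5) = 435897 subsets S of size 5, where X_S = 1 if the K_5 on S is monochromatic.
For a fixed S, the K_5 on S has C(5, 2) = 10 edges. P[all 10 edges red] = (1/2)^10, and likewise for blue, so P[monochromatic] = 2·(1/2)^10 = 2^{1 − 10} = 1/512.
Summing: E[X] = C(37, 5) · 2^{1 − 10} = 435897 · 1/512 = 435897/512.
Numerically: E[X] ≈ 851.361.

E[X] = C(37,5)·2^(1−C(5,2)) = 435897/512 ≈ 851.361.


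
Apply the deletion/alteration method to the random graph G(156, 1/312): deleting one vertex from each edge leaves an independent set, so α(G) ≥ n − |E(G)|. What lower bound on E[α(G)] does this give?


E[|E(G)|] = C(156, 2)·p = 12090 · (1/312) = 155/4.
E[α(G)] ≥ n − E[|E(G)|] = 156 − 155/4 = 469/4.
Numerically: ≈ 117.250.
(This is only a lower bound; the true E[α(G)] may be larger.)

E[α(G)] ≥ 469/4 ≈ 117.250.


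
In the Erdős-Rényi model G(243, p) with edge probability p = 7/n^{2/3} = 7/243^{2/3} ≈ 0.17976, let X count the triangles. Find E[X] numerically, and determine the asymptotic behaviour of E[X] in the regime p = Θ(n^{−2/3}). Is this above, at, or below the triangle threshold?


Number of potential triangles: C(243, 3) = 2362041.
Each occurs with probability p³ ≈ (0.17976)³ ≈ 5.8087351e-03.
By linearity: E[X] = C(243, 3)·p³ ≈ 2362041 · 5.8087351e-03 ≈ 13720.47051.
Since α = 2/3 < 1, p = c/n^{2/3} ≫ 1/n is above the triangle threshold p ~ 1/n. Asymptotically E[X] ~ (c³/6)·n^{3(1−α)} = (7³/6)·n^{1} → ∞; triangles are abundant w.h.p.

E[X] ≈ 13720.47051; in regime p = Θ(1/n^{2/3}) E[X] diverges (above the triangle threshold p ~ 1/n).


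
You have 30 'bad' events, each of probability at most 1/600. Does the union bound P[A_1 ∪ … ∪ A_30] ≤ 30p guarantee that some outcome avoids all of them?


Union bound: P[∪_{i=1}^{30} A_i] ≤ Σ_i P[A_i] ≤ 30·p = 30·(1/600) = 1/20.
Numerically: 1/20 ≈ 0.0500000.
Is 1/20 < 1? YES.
Since P[∪ A_i] ≤ 1/20 < 1, the complement has P[∩ A_i^c] ≥ 1 − 1/20 = 19/20 > 0, so some outcome avoids every A_i.

30·p = 1/20 ≈ 0.0500000; existence CERTIFIED by the union bound.


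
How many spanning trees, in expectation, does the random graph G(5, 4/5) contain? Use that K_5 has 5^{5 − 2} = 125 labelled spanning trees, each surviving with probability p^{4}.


K_5 has 5^{5 − 2} = 125 labelled spanning trees.
For each such spanning tree H, let X_H = 1 if all 4 edges of H are present in G. Then P[X_H = 1] = p^{4} = (4/5)^{4} = 256/625.
By linearity of expectation: E[X] = Σ_H E[X_H] = 125 · p^{4} = 125 · 256/625 = 256/5.
Numerically: E[X] ≈ 51.2.

E[X] = 125 · (4/5)^{4} = 256/5 ≈ 51.2.


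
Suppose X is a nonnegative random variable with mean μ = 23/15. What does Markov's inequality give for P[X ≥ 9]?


μ = E[X] = 23/15, a = 9.
Markov: P[X ≥ 9] ≤ μ/a = (23/15)/9 = 23/135.
Numerically: ≈ 0.17037.
(Since a = 9 > μ = 1.53333, the bound 23/135 is < 1 and informative.)

P[X ≥ 9] ≤ 23/135 ≈ 0.17037.


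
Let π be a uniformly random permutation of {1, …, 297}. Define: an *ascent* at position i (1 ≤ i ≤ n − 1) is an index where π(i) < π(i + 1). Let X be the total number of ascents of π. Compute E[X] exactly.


Write X = Σ X_I over i = 1, …, 296, with X_I the indicator of one ascent.
There are 296 indicators.
For each fixed i, the pair (π(i), π(i+1)) is a uniformly random ordered pair of distinct values from {1, …, 297}; by symmetry P[π(i) < π(i+1)] = 1/2.
By linearity: E[X] = 296 · (1/2) = (297 − 1) · (1/2) = 148 ≈ 148.0000.

E[X] = 148 = 148.0000.


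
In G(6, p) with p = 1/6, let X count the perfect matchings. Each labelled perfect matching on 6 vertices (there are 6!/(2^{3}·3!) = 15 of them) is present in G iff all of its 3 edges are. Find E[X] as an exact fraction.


K_6 has 6!/(2^{3}·3!) = 15 labelled perfect matchings.
For each such perfect matching H, let X_H = 1 if all 3 edges of H are present in G. Then P[X_H = 1] = p^{3} = (1/6)^{3} = 1/216.
By linearity of expectation: E[X] = Σ_H E[X_H] = 15 · p^{3} = 15 · 1/216 = 5/72.
Numerically: E[X] ≈ 0.0694444.

E[X] = 15 · (1/6)^{3} = 5/72 ≈ 0.0694444.


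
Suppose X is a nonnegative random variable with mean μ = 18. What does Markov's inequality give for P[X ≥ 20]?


μ = E[X] = 18, a = 20.
Markov: P[X ≥ 20] ≤ μ/a = (18)/20 = 9/10.
Numerically: ≈ 0.9000.
(Since a = 20 > μ = 18.0000, the bound 9/10 is < 1 and informative.)

P[X ≥ 20] ≤ 9/10 ≈ 0.9000.


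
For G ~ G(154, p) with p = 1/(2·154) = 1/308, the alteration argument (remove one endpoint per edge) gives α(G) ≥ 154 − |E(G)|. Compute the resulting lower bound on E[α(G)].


E[|E(G)|] = C(154, 2)·p = 11781 · (1/308) = 153/4.
E[α(G)] ≥ n − E[|E(G)|] = 154 − 153/4 = 463/4.
Numerically: ≈ 115.75000.
(This is only a lower bound; the true E[α(G)] may be larger.)

E[α(G)] ≥ 463/4 ≈ 115.75000.


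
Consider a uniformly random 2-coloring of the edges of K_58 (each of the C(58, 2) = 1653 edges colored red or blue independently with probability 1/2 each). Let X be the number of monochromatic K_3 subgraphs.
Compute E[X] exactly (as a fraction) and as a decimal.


Let X = Σ_S X_S over the C(58, 3) = 30856 subsets S of size 3, where X_S = 1 if the K_3 on S is monochromatic.
For a fixed S, the K_3 on S has C(3, 2) = 3 edges. P[all 3 edges red] = (1/2)^3, and likewise for blue, so P[monochromatic] = 2·(1/2)^3 = 2^{1 − 3} = 1/4.
By linearity of expectation: E[X] = C(58, 3) · 2^{1 − 3} = 30856 · 1/4 = 7714.
Numerically: E[X] ≈ 7714.0000.

E[X] = C(58,3)·2^(1−C(3,2)) = 7714 ≈ 7714.0000.


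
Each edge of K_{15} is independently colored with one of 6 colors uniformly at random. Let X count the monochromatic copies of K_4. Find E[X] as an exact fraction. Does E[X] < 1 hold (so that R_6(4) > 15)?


E[X] = C(15, 4) · 6^{1 − 6} = 1365 · 6^{−5} = 1365/7776.
As a reduced fraction: E[X] = 455/2592 ≈ 0.1755.
Is E[X] < 1? YES.
Since E[X] < 1, there exists a 6-coloring of K_{15} with no monochromatic K_4; hence R_6(4) > 15.

E[X] = 455/2592 ≈ 0.1755; E[X] < 1, so R_6(4) > 15.


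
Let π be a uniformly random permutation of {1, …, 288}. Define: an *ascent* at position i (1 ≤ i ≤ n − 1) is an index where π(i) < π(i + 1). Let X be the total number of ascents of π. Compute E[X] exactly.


Write X = Σ X_I over i = 1, …, 287, with X_I the indicator of one ascent.
There are 287 indicators.
For each fixed i, the pair (π(i), π(i+1)) is a uniformly random ordered pair of distinct values from {1, …, 288}; by symmetry P[π(i) < π(i+1)] = 1/2.
By linearity: E[X] = 287 · (1/2) = (288 − 1) · (1/2) = 287/2 ≈ 143.50000.

E[X] = 287/2 = 143.50000.


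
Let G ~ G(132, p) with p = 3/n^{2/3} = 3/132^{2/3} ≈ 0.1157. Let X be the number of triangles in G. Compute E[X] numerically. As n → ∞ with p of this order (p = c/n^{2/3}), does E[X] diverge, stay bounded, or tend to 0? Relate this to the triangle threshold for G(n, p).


Number of potential triangles: C(132, 3) = 374660.
Each occurs with probability p³ ≈ (0.1157)³ ≈ 1.549587e-03.
By linearity: E[X] = C(132, 3)·p³ ≈ 374660 · 1.549587e-03 ≈ 580.5682.
Since α = 2/3 < 1, p = c/n^{2/3} ≫ 1/n is above the triangle threshold p ~ 1/n. Asymptotically E[X] ~ (c³/6)·n^{3(1−α)} = (3³/6)·n^{1} → ∞; triangles are abundant w.h.p.

E[X] ≈ 580.5682; in regime p = Θ(1/n^{2/3}) E[X] diverges (above the triangle threshold p ~ 1/n).


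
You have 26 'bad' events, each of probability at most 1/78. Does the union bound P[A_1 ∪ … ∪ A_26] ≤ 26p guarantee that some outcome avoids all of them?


Union bound: P[∪_{i=1}^{26} A_i] ≤ Σ_i P[A_i] ≤ 26·p = 26·(1/78) = 1/3.
Numerically: 1/3 ≈ 0.333333.
Is 1/3 < 1? YES.
Since P[∪ A_i] ≤ 1/3 < 1, the complement has P[∩ A_i^c] ≥ 1 − 1/3 = 2/3 > 0, so some outcome avoids every A_i.

26·p = 1/3 ≈ 0.333333; existence CERTIFIED by the union bound.


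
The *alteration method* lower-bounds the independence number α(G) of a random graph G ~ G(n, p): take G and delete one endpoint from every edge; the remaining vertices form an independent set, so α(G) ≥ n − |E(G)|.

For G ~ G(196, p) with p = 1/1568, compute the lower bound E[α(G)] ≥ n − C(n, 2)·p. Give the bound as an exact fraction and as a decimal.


E[|E(G)|] = C(196, 2)·p = 19110 · (1/1568) = 195/16.
E[α(G)] ≥ n − E[|E(G)|] = 196 − 195/16 = 2941/16.
Numerically: ≈ 183.812.
(This is only a lower bound; the true E[α(G)] may be larger.)

E[α(G)] ≥ 2941/16 ≈ 183.812.


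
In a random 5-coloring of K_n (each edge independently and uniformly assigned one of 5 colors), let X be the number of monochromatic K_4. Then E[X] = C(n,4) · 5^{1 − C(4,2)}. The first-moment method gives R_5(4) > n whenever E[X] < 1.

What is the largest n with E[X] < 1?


We need C(n, 4) · 5^{1 − 6} < 1, i.e. C(n, 4) < 5^{6 − 1} = 3125.
Check values of n near the boundary:
  n = 12: C(12, 4) = 495; 495 < 3125? YES
  n = 13: C(13, 4) = 715; 715 < 3125? YES
  n = 14: C(14, 4) = 1001; 1001 < 3125? YES
  n = 15: C(15, 4) = 1365; 1365 < 3125? YES
  n = 16: C(16, 4) = 1820; 1820 < 3125? YES
  n = 17: C(17, 4) = 2380; 2380 < 3125? YES
  n = 18: C(18, 4) = 3060; 3060 < 3125? YES
  n = 19: C(19, 4) = 3876; 3876 < 3125? NO
  n = 20: C(20, 4) = 4845; 4845 < 3125? NO
The largest n with C(n, 4) < 3125 is n = 18 (where E[X] = 612/625 ≈ 0.9792). Hence R_5(4) > 18, i.e. R_5(4) ≥ 19.

Largest n = 18; hence R_5(4) > 18.


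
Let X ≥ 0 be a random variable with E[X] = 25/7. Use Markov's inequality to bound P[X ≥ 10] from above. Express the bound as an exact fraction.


μ = E[X] = 25/7, a = 10.
Markov: P[X ≥ 10] ≤ μ/a = (25/7)/10 = 5/14.
Numerically: ≈ 0.357.
(Since a = 10 > μ = 3.571, the bound 5/14 is < 1 and informative.)

P[X ≥ 10] ≤ 5/14 ≈ 0.357.


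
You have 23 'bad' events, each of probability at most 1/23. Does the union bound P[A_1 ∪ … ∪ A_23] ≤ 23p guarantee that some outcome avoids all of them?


Union bound: P[∪_{i=1}^{23} A_i] ≤ Σ_i P[A_i] ≤ 23·p = 23·(1/23) = 1.
Numerically: 1 ≈ 1.000000.
Is 1 < 1? NO.
Since the bound 1 is ≥ 1, the union bound is uninformative here; it does NOT by itself certify existence.

23·p = 1 ≈ 1.000000; existence NOT certified by the union bound.


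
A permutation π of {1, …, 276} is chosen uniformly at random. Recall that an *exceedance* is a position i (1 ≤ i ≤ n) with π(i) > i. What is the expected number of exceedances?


Write X = Σ_{i=1}^{276} X_i, where X_i = 1_{π(i) > i}.
For each fixed i, π(i) is uniform over {1, …, 276} (marginal of a uniform permutation), so P[π(i) > i] = (n − i)/n. Summing: Σ_{i=1}^{276} (n − i)/n = (0 + 1 + … + 275)/276 = 276(276 − 1)/(2·276) = (276 − 1)/2.
Hence E[X] = Σ_{i=1}^{276} (276 − i)/276 = 275/2 ≈ 137.50000.

E[X] = 275/2 = 137.50000.


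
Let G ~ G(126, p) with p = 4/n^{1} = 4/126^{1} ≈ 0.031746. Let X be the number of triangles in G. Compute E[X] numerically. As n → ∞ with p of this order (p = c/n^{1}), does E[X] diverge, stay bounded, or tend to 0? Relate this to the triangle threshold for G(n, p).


Number of potential triangles: C(126, 3) = 325500.
Each occurs with probability p³ ≈ (0.031746)³ ≈ 3.1993985e-05.
By linearity: E[X] = C(126, 3)·p³ ≈ 325500 · 3.1993985e-05 ≈ 10.41404.
Here α = 1, so p = 4/n is exactly at the triangle threshold p ~ 1/n. Asymptotically E[X] → c³/6 = 4³/6 = 32/3 ≈ 10.66667, a bounded constant. In this regime the triangle count is asymptotically Poisson(c³/6).

E[X] ≈ 10.41404; in regime p = Θ(1/n^{1}) E[X] stays bounded (at the triangle threshold p ~ 1/n).


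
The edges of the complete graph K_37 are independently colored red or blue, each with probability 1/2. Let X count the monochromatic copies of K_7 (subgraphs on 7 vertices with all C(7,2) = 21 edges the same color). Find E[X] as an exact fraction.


Let X = Σ_S X_S over the C(37, 7) = 10295472 subsets S of size 7, where X_S = 1 if the K_7 on S is monochromatic.
For a fixed S, the K_7 on S has C(7, 2) = 21 edges. P[all 21 edges red] = (1/2)^21, and likewise for blue, so P[monochromatic] = 2·(1/2)^21 = 2^{1 − 21} = 1/1048576.
By linearity of expectation: E[X] = C(37, 7) · 2^{1 − 21} = 10295472 · 1/1048576 = 643467/65536.
Numerically: E[X] ≈ 9.819.

E[X] = C(37,7)·2^(1−C(7,2)) = 643467/65536 ≈ 9.819.


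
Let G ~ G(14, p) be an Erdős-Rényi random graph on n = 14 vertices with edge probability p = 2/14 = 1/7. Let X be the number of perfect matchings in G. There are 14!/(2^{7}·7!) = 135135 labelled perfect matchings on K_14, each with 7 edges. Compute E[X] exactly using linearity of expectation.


K_14 has 14!/(2^{7}·7!) = 135135 labelled perfect matchings.
For each such perfect matching H, let X_H = 1 if all 7 edges of H are present in G. Then P[X_H = 1] = p^{7} = (1/7)^{7} = 1/823543.
By linearity: E[X] = Σ_H E[X_H] = 135135 · p^{7} = 135135 · 1/823543 = 19305/117649.
Numerically: E[X] ≈ 0.1641.

E[X] = 135135 · (1/7)^{7} = 19305/117649 ≈ 0.1641.


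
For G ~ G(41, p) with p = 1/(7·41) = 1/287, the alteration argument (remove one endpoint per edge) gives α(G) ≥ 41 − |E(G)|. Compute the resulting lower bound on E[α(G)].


E[|E(G)|] = C(41, 2)·p = 820 · (1/287) = 20/7.
E[α(G)] ≥ n − E[|E(G)|] = 41 − 20/7 = 267/7.
Numerically: ≈ 38.14286.
(This is only a lower bound; the true E[α(G)] may be larger.)

E[α(G)] ≥ 267/7 ≈ 38.14286.


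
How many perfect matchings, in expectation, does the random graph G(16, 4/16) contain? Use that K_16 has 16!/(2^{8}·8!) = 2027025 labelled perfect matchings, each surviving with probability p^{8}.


K_16 has 16!/(2^{8}·8!) = 2027025 labelled perfect matchings.
For each such perfect matching H, let X_H = 1 if all 8 edges of H are present in G. Then P[X_H = 1] = p^{8} = (1/4)^{8} = 1/65536.
Summing the indicators: E[X] = Σ_H E[X_H] = 2027025 · p^{8} = 2027025 · 1/65536 = 2027025/65536.
Numerically: E[X] ≈ 30.9299.

E[X] = 2027025 · (1/4)^{8} = 2027025/65536 ≈ 30.9299.


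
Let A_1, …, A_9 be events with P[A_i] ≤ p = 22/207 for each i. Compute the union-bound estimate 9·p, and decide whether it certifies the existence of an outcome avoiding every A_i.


Union bound: P[∪_{i=1}^{9} A_i] ≤ Σ_i P[A_i] ≤ 9·p = 9·(22/207) = 22/23.
Numerically: 22/23 ≈ 0.95652.
Is 22/23 < 1? YES.
Since P[∪ A_i] ≤ 22/23 < 1, the complement has P[∩ A_i^c] ≥ 1 − 22/23 = 1/23 > 0, so some outcome avoids every A_i.

9·p = 22/23 ≈ 0.95652; existence CERTIFIED by the union bound.


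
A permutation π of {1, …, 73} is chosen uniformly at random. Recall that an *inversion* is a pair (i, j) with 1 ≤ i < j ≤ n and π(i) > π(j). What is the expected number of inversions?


Write X = Σ X_I over the C(73, 2) = 2628 pairs i < j, with X_I the indicator of one inversion.
There are 2628 indicators.
For each fixed pair i < j, the values π(i) and π(j) are two distinct elements of {1, …, 73} in uniformly random order; by symmetry P[π(i) > π(j)] = 1/2.
By linearity: E[X] = 2628 · (1/2) = C(73, 2) · (1/2) = 2628/2 = 1314 ≈ 1314.000000.

E[X] = 1314 = 1314.000000.


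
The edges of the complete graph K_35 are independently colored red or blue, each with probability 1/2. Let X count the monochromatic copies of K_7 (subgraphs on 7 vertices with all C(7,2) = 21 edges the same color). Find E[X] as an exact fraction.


Let X = Σ_S X_S over the C(35, 7) = 6724520 subsets S of size 7, where X_S = 1 if the K_7 on S is monochromatic.
For a fixed S, the K_7 on S has C(7, 2) = 21 edges. P[all 21 edges red] = (1/2)^21, and likewise for blue, so P[monochromatic] = 2·(1/2)^21 = 2^{1 − 21} = 1/1048576.
By linearity of expectation: E[X] = C(35, 7) · 2^{1 − 21} = 6724520 · 1/1048576 = 840565/131072.
Numerically: E[X] ≈ 6.41300.

E[X] = C(35,7)·2^(1−C(7,2)) = 840565/131072 ≈ 6.41300.


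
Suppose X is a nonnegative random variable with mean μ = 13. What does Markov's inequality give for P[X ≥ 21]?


μ = E[X] = 13, a = 21.
Markov: P[X ≥ 21] ≤ μ/a = (13)/21 = 13/21.
Numerically: ≈ 0.6190.
(Since a = 21 > μ = 13.0000, the bound 13/21 is < 1 and informative.)

P[X ≥ 21] ≤ 13/21 ≈ 0.6190.


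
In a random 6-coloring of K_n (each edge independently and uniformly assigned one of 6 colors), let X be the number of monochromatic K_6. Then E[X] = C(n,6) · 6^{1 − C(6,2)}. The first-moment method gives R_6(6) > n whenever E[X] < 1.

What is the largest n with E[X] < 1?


We need C(n, 6) · 6^{1 − 15} < 1, i.e. C(n, 6) < 6^{15 − 1} = 78364164096.
Check values of n near the boundary:
  n = 193: C(193, 6) = 66364016544; 66364016544 < 78364164096? YES
  n = 194: C(194, 6) = 68482017072; 68482017072 < 78364164096? YES
  n = 195: C(195, 6) = 70656049360; 70656049360 < 78364164096? YES
  n = 196: C(196, 6) = 72887293024; 72887293024 < 78364164096? YES
  n = 197: C(197, 6) = 75176946208; 75176946208 < 78364164096? YES
  n = 198: C(198, 6) = 77526225777; 77526225777 < 78364164096? YES
  n = 199: C(199, 6) = 79936367511; 79936367511 < 78364164096? NO
  n = 200: C(200, 6) = 82408626300; 82408626300 < 78364164096? NO
  n = 201: C(201, 6) = 84944276340; 84944276340 < 78364164096? NO
The largest n with C(n, 6) < 78364164096 is n = 198 (where E[X] = 25842075259/26121388032 ≈ 0.989). Hence R_6(6) > 198, i.e. R_6(6) ≥ 199.

Largest n = 198; hence R_6(6) > 198.


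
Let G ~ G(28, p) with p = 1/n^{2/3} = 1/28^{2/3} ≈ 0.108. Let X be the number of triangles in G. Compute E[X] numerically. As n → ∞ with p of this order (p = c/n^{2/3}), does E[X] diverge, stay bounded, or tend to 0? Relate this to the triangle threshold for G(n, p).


Number of potential triangles: C(28, 3) = 3276.
Each occurs with probability p³ ≈ (0.108)³ ≈ 1.27551e-03.
By linearity: E[X] = C(28, 3)·p³ ≈ 3276 · 1.27551e-03 ≈ 4.179.
Since α = 2/3 < 1, p = c/n^{2/3} ≫ 1/n is above the triangle threshold p ~ 1/n. Asymptotically E[X] ~ (c³/6)·n^{3(1−α)} = (1³/6)·n^{1} → ∞; triangles are abundant w.h.p.

E[X] ≈ 4.179; in regime p = Θ(1/n^{2/3}) E[X] diverges (above the triangle threshold p ~ 1/n).


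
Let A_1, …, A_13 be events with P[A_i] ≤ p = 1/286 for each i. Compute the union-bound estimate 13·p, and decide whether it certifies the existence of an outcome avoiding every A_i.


Union bound: P[∪_{i=1}^{13} A_i] ≤ Σ_i P[A_i] ≤ 13·p = 13·(1/286) = 1/22.
Numerically: 1/22 ≈ 0.0454545.
Is 1/22 < 1? YES.
Since P[∪ A_i] ≤ 1/22 < 1, the complement has P[∩ A_i^c] ≥ 1 − 1/22 = 21/22 > 0, so some outcome avoids every A_i.

13·p = 1/22 ≈ 0.0454545; existence CERTIFIED by the union bound.


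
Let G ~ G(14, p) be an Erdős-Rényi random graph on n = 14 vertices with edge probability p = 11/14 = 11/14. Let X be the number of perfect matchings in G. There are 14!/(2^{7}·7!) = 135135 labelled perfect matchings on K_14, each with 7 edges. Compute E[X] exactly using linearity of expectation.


K_14 has 14!/(2^{7}·7!) = 135135 labelled perfect matchings.
For each such perfect matching H, let X_H = 1 if all 7 edges of H are present in G. Then P[X_H = 1] = p^{7} = (11/14)^{7} = 19487171/105413504.
By linearity of expectation: E[X] = Σ_H E[X_H] = 135135 · p^{7} = 135135 · 19487171/105413504 = 376199836155/15059072.
Numerically: E[X] ≈ 2.5e+04.

E[X] = 135135 · (11/14)^{7} = 376199836155/15059072 ≈ 2.5e+04.


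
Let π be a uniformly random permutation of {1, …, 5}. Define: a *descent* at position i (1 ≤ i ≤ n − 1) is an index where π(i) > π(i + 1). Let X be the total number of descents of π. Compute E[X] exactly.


Write X = Σ X_I over i = 1, …, 4, with X_I the indicator of one descent.
There are 4 indicators.
For each fixed i, the pair (π(i), π(i+1)) is a uniformly random ordered pair of distinct values from {1, …, 5}; by symmetry P[π(i) > π(i+1)] = 1/2.
By linearity: E[X] = 4 · (1/2) = (5 − 1) · (1/2) = 2 ≈ 2.00000.

E[X] = 2 = 2.00000.


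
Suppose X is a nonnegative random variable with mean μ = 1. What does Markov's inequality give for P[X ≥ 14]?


μ = E[X] = 1, a = 14.
Markov: P[X ≥ 14] ≤ μ/a = (1)/14 = 1/14.
Numerically: ≈ 0.071.
(Since a = 14 > μ = 1.000, the bound 1/14 is < 1 and informative.)

P[X ≥ 14] ≤ 1/14 ≈ 0.071.


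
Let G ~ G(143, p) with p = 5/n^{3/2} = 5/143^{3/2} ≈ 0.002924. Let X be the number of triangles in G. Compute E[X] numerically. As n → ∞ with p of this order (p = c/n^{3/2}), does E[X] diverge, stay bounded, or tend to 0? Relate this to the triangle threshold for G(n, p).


Number of potential triangles: C(143, 3) = 477191.
Each occurs with probability p³ ≈ (0.002924)³ ≈ 2.499757e-08.
By linearity: E[X] = C(143, 3)·p³ ≈ 477191 · 2.499757e-08 ≈ 0.0119.
Since α = 3/2 > 1, p = c/n^{3/2} = o(1/n) is below the triangle threshold p ~ 1/n. Asymptotically E[X] ~ (c³/6)·n^{3(1−α)} = (5³/6)·n^{-1.5} → 0, so by Markov's inequality G has no triangles w.h.p.

E[X] ≈ 0.0119; in regime p = Θ(1/n^{3/2}) E[X] tends to 0 (below the triangle threshold p ~ 1/n).


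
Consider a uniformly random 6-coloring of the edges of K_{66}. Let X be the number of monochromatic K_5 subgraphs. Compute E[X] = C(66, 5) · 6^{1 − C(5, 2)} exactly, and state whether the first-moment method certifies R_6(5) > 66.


E[X] = C(66, 5) · 6^{1 − 10} = 8936928 · 6^{−9} = 8936928/10077696.
As a reduced fraction: E[X] = 31031/34992 ≈ 0.8868.
Is E[X] < 1? YES.
Since E[X] < 1, there exists a 6-coloring of K_{66} with no monochromatic K_5; hence R_6(5) > 66.

E[X] = 31031/34992 ≈ 0.8868; E[X] < 1, so R_6(5) > 66.


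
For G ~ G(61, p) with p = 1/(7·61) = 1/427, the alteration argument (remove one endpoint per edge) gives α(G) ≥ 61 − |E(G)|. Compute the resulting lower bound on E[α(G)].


E[|E(G)|] = C(61, 2)·p = 1830 · (1/427) = 30/7.
E[α(G)] ≥ n − E[|E(G)|] = 61 − 30/7 = 397/7.
Numerically: ≈ 56.714.
(This is only a lower bound; the true E[α(G)] may be larger.)

E[α(G)] ≥ 397/7 ≈ 56.714.


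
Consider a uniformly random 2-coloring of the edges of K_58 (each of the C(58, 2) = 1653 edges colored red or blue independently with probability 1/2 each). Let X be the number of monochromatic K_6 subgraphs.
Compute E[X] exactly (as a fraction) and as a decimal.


Let X = Σ_S X_S over the C(58, 6) = 40475358 subsets S of size 6, where X_S = 1 if the K_6 on S is monochromatic.
For a fixed S, the K_6 on S has C(6, 2) = 15 edges. P[all 15 edges red] = (1/2)^15, and likewise for blue, so P[monochromatic] = 2·(1/2)^15 = 2^{1 − 15} = 1/16384.
Summing: E[X] = C(58, 6) · 2^{1 − 15} = 40475358 · 1/16384 = 20237679/8192.
Numerically: E[X] ≈ 2470.420.

E[X] = C(58,6)·2^(1−C(6,2)) = 20237679/8192 ≈ 2470.420.


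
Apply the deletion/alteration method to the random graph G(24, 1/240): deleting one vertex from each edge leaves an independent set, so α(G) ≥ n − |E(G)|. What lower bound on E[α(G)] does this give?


E[|E(G)|] = C(24, 2)·p = 276 · (1/240) = 23/20.
E[α(G)] ≥ n − E[|E(G)|] = 24 − 23/20 = 457/20.
Numerically: ≈ 22.850000.
(This is only a lower bound; the true E[α(G)] may be larger.)

E[α(G)] ≥ 457/20 ≈ 22.850000.


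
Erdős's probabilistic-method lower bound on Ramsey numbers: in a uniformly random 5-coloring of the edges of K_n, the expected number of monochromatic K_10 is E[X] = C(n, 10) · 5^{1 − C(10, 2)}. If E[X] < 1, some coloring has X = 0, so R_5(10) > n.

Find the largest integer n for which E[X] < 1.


We need C(n, 10) · 5^{1 − 45} < 1, i.e. C(n, 10) < 5^{45 − 1} = 5684341886080801486968994140625.
Check values of n near the boundary:
  n = 5391: C(5391, 10) = 5666344714787188828795213697883; 5666344714787188828795213697883 < 5684341886080801486968994140625? YES
  n = 5392: C(5392, 10) = 5676873040158402483252283957448; 5676873040158402483252283957448 < 5684341886080801486968994140625? YES
  n = 5393: C(5393, 10) = 5687418968154238267170642278008; 5687418968154238267170642278008 < 5684341886080801486968994140625? NO
  n = 5394: C(5394, 10) = 5697982524930156243149785372878; 5697982524930156243149785372878 < 5684341886080801486968994140625? NO
The largest n with C(n, 10) < 5684341886080801486968994140625 is n = 5392 (where E[X] = 5676873040158402483252283957448/5684341886080801486968994140625 ≈ 0.99869). Hence R_5(10) > 5392, i.e. R_5(10) ≥ 5393.

Largest n = 5392; hence R_5(10) > 5392.


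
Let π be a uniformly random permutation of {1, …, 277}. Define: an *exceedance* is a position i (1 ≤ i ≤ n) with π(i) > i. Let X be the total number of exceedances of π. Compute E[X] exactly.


Write X = Σ_{i=1}^{277} X_i, where X_i = 1_{π(i) > i}.
For each fixed i, π(i) is uniform over {1, …, 277} (marginal of a uniform permutation), so P[π(i) > i] = (n − i)/n. Summing: Σ_{i=1}^{277} (n − i)/n = (0 + 1 + … + 276)/277 = 277(277 − 1)/(2·277) = (277 − 1)/2.
Hence E[X] = Σ_{i=1}^{277} (277 − i)/277 = 138 ≈ 138.000.

E[X] = 138 = 138.000.


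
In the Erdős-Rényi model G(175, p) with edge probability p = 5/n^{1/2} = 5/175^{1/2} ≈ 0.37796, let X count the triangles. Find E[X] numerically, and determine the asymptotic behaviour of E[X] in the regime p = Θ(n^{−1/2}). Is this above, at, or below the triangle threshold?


Number of potential triangles: C(175, 3) = 877975.
Each occurs with probability p³ ≈ (0.37796)³ ≈ 5.3994925e-02.
By linearity: E[X] = C(175, 3)·p³ ≈ 877975 · 5.3994925e-02 ≈ 47406.19403.
Since α = 1/2 < 1, p = c/n^{1/2} ≫ 1/n is above the triangle threshold p ~ 1/n. Asymptotically E[X] ~ (c³/6)·n^{3(1−α)} = (5³/6)·n^{1.5} → ∞; triangles are abundant w.h.p.

E[X] ≈ 47406.19403; in regime p = Θ(1/n^{1/2}) E[X] diverges (above the triangle threshold p ~ 1/n).


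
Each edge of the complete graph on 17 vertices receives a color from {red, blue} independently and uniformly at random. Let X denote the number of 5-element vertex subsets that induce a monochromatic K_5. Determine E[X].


Let X = Σ_S X_S over the C(17, 5) = 6188 subsets S of size 5, where X_S = 1 if the K_5 on S is monochromatic.
For a fixed S, the K_5 on S has C(5, 2) = 10 edges. P[all 10 edges red] = (1/2)^10, and likewise for blue, so P[monochromatic] = 2·(1/2)^10 = 2^{1 − 10} = 1/512.
By linearity: E[X] = C(17, 5) · 2^{1 − 10} = 6188 · 1/512 = 1547/128.
Numerically: E[X] ≈ 12.085938.

E[X] = C(17,5)·2^(1−C(5,2)) = 1547/128 ≈ 12.085938.


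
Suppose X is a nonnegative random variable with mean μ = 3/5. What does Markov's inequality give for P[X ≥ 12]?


μ = E[X] = 3/5, a = 12.
Markov: P[X ≥ 12] ≤ μ/a = (3/5)/12 = 1/20.
Numerically: ≈ 0.05000.
(Since a = 12 > μ = 0.60000, the bound 1/20 is < 1 and informative.)

P[X ≥ 12] ≤ 1/20 ≈ 0.05000.


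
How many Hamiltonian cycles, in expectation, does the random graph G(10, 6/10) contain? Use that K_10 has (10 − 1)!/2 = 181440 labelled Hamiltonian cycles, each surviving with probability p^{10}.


K_10 has (10 − 1)!/2 = 181440 labelled Hamiltonian cycles.
For each such Hamiltonian cycle H, let X_H = 1 if all 10 edges of H are present in G. Then P[X_H = 1] = p^{10} = (3/5)^{10} = 59049/9765625.
By linearity: E[X] = Σ_H E[X_H] = 181440 · p^{10} = 181440 · 59049/9765625 = 2142770112/1953125.
Numerically: E[X] ≈ 1097.

E[X] = 181440 · (3/5)^{10} = 2142770112/1953125 ≈ 1097.


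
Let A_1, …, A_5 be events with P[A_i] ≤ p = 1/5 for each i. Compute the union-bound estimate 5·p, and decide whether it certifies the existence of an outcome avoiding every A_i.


Union bound: P[∪_{i=1}^{5} A_i] ≤ Σ_i P[A_i] ≤ 5·p = 5·(1/5) = 1.
Numerically: 1 ≈ 1.000.
Is 1 < 1? NO.
Since the bound 1 is ≥ 1, the union bound is uninformative here; it does NOT by itself certify existence.

5·p = 1 ≈ 1.000; existence NOT certified by the union bound.


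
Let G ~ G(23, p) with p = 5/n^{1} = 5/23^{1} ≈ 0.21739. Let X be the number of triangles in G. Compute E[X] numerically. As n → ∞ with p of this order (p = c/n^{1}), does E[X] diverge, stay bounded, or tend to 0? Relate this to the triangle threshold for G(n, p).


Number of potential triangles: C(23, 3) = 1771.
Each occurs with probability p³ ≈ (0.21739)³ ≈ 1.0273691e-02.
By linearity: E[X] = C(23, 3)·p³ ≈ 1771 · 1.0273691e-02 ≈ 18.19471.
Here α = 1, so p = 5/n is exactly at the triangle threshold p ~ 1/n. Asymptotically E[X] → c³/6 = 5³/6 = 125/6 ≈ 20.83333, a bounded constant. In this regime the triangle count is asymptotically Poisson(c³/6).

E[X] ≈ 18.19471; in regime p = Θ(1/n^{1}) E[X] stays bounded (at the triangle threshold p ~ 1/n).


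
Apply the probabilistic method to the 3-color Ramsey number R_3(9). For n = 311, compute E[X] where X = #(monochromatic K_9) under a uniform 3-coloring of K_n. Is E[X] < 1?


E[X] = C(311, 9) · 3^{1 − 36} = 66733530156060130 · 3^{−35} = 66733530156060130/50031545098999707.
As a reduced fraction: E[X] = 66733530156060130/50031545098999707 ≈ 1.33383.
Is E[X] < 1? NO.
Since E[X] ≥ 1, the first-moment bound is inconclusive at n = 311; it does NOT by itself certify R_3(9) > 311.

E[X] = 66733530156060130/50031545098999707 ≈ 1.33383; E[X] ≥ 1; first-moment method inconclusive here.


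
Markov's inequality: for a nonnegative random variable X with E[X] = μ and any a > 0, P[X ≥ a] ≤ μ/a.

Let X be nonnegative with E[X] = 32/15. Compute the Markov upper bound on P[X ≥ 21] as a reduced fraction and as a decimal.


μ = E[X] = 32/15, a = 21.
Markov: P[X ≥ 21] ≤ μ/a = (32/15)/21 = 32/315.
Numerically: ≈ 0.10159.
(Since a = 21 > μ = 2.13333, the bound 32/315 is < 1 and informative.)

P[X ≥ 21] ≤ 32/315 ≈ 0.10159.


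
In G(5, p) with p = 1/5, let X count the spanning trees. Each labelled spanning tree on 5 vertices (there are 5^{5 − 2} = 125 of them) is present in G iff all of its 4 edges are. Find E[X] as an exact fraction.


K_5 has 5^{5 − 2} = 125 labelled spanning trees.
For each such spanning tree H, let X_H = 1 if all 4 edges of H are present in G. Then P[X_H = 1] = p^{4} = (1/5)^{4} = 1/625.
By linearity: E[X] = Σ_H E[X_H] = 125 · p^{4} = 125 · 1/625 = 1/5.
Numerically: E[X] ≈ 0.2.

E[X] = 125 · (1/5)^{4} = 1/5 ≈ 0.2.


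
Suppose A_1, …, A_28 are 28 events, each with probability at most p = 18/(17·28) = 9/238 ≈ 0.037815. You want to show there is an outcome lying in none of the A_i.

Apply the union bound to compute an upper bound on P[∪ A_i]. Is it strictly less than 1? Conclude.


Union bound: P[∪_{i=1}^{28} A_i] ≤ Σ_i P[A_i] ≤ 28·p = 28·(9/238) = 18/17.
Numerically: 18/17 ≈ 1.058824.
Is 18/17 < 1? NO.
Since the bound 18/17 is ≥ 1, the union bound is uninformative here; it does NOT by itself certify existence.

28·p = 18/17 ≈ 1.058824; existence NOT certified by the union bound.


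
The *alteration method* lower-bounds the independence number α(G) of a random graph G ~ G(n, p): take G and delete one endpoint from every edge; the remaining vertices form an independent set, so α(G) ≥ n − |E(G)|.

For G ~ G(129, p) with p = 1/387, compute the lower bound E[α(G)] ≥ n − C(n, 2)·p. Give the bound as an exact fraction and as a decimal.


E[|E(G)|] = C(129, 2)·p = 8256 · (1/387) = 64/3.
E[α(G)] ≥ n − E[|E(G)|] = 129 − 64/3 = 323/3.
Numerically: ≈ 107.6667.
(This is only a lower bound; the true E[α(G)] may be larger.)

E[α(G)] ≥ 323/3 ≈ 107.6667.


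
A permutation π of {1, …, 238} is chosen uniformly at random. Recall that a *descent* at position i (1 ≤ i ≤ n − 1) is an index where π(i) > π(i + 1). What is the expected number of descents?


Write X = Σ X_I over i = 1, …, 237, with X_I the indicator of one descent.
There are 237 indicators.
For each fixed i, the pair (π(i), π(i+1)) is a uniformly random ordered pair of distinct values from {1, …, 238}; by symmetry P[π(i) > π(i+1)] = 1/2.
By linearity: E[X] = 237 · (1/2) = (238 − 1) · (1/2) = 237/2 ≈ 118.5000.

E[X] = 237/2 = 118.5000.


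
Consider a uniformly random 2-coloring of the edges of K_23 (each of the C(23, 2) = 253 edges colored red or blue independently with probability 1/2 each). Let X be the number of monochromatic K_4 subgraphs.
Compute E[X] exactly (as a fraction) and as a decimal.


Let X = Σ_S X_S over the C(23, 4) = 8855 subsets S of size 4, where X_S = 1 if the K_4 on S is monochromatic.
For a fixed S, the K_4 on S has C(4, 2) = 6 edges. P[all 6 edges red] = (1/2)^6, and likewise for blue, so P[monochromatic] = 2·(1/2)^6 = 2^{1 − 6} = 1/32.
Summing: E[X] = C(23, 4) · 2^{1 − 6} = 8855 · 1/32 = 8855/32.
Numerically: E[X] ≈ 276.7188.

E[X] = C(23,4)·2^(1−C(4,2)) = 8855/32 ≈ 276.7188.


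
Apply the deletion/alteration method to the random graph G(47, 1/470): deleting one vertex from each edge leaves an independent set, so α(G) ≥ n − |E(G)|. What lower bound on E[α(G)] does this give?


E[|E(G)|] = C(47, 2)·p = 1081 · (1/470) = 23/10.
E[α(G)] ≥ n − E[|E(G)|] = 47 − 23/10 = 447/10.
Numerically: ≈ 44.700.
(This is only a lower bound; the true E[α(G)] may be larger.)

E[α(G)] ≥ 447/10 ≈ 44.700.


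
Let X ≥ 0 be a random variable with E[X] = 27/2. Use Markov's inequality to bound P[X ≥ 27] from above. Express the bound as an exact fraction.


μ = E[X] = 27/2, a = 27.
Markov: P[X ≥ 27] ≤ μ/a = (27/2)/27 = 1/2.
Numerically: ≈ 0.500000.
(Since a = 27 > μ = 13.500000, the bound 1/2 is < 1 and informative.)

P[X ≥ 27] ≤ 1/2 ≈ 0.500000.


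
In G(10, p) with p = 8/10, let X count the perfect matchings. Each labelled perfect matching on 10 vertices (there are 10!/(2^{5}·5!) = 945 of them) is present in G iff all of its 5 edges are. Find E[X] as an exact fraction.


K_10 has 10!/(2^{5}·5!) = 945 labelled perfect matchings.
For each such perfect matching H, let X_H = 1 if all 5 edges of H are present in G. Then P[X_H = 1] = p^{5} = (4/5)^{5} = 1024/3125.
Summing the indicators: E[X] = Σ_H E[X_H] = 945 · p^{5} = 945 · 1024/3125 = 193536/625.
Numerically: E[X] ≈ 309.658.

E[X] = 945 · (4/5)^{5} = 193536/625 ≈ 309.658.


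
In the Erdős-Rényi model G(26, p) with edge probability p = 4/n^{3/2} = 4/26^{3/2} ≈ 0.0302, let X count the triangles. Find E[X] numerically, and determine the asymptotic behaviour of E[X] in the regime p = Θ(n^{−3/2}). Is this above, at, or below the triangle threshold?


Number of potential triangles: C(26, 3) = 2600.
Each occurs with probability p³ ≈ (0.0302)³ ≈ 2.74663e-05.
By linearity: E[X] = C(26, 3)·p³ ≈ 2600 · 2.74663e-05 ≈ 0.071.
Since α = 3/2 > 1, p = c/n^{3/2} = o(1/n) is below the triangle threshold p ~ 1/n. Asymptotically E[X] ~ (c³/6)·n^{3(1−α)} = (4³/6)·n^{-1.5} → 0, so by Markov's inequality G has no triangles w.h.p.

E[X] ≈ 0.071; in regime p = Θ(1/n^{3/2}) E[X] tends to 0 (below the triangle threshold p ~ 1/n).


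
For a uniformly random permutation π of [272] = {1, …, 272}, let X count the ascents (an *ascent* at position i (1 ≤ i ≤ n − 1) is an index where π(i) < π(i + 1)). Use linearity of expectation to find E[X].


Write X = Σ X_I over i = 1, …, 271, with X_I the indicator of one ascent.
There are 271 indicators.
For each fixed i, the pair (π(i), π(i+1)) is a uniformly random ordered pair of distinct values from {1, …, 272}; by symmetry P[π(i) < π(i+1)] = 1/2.
By linearity: E[X] = 271 · (1/2) = (272 − 1) · (1/2) = 271/2 ≈ 135.50000.

E[X] = 271/2 = 135.50000.
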